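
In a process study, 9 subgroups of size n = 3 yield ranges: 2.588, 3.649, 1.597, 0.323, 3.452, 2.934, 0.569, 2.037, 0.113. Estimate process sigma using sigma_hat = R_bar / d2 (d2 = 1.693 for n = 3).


R_bar = (2.588 + 3.649 + 1.597 + 0.323 + 3.452 + 2.934 + 0.569 + 2.037 + 0.113) / 9
R_bar = 17.262 / 9 = 1.918
sigma_hat = R_bar / d2 = 1.918 / 1.693 = 1.1329

1.1329


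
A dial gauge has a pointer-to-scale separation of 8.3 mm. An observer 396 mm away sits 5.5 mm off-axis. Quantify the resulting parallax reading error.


error = h * offset / d
= 8.3 * 5.5 / 396
= 0.1153

0.1153


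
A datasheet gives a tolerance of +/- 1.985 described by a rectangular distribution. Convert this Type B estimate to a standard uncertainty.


u_B = half_width / sqrt(3)
u_B = 1.985 / 1.7320508
u_B = 1.1460

1.1460


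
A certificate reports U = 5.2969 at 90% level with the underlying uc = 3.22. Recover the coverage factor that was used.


k = U / uc
k = 5.2969 / 3.22
k = 1.645

1.645


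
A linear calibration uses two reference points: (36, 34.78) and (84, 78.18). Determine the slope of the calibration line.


slope = (y2 - y1) / (x2 - x1)
= (78.18 - 34.78) / (84 - 36)
= 43.4000 / 48
= 0.9042

0.9042


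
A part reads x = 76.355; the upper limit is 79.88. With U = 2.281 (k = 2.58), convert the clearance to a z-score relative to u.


u = U / k = 2.281 / 2.58 = 0.88410853
margin = |USL - x| = |79.88 - 76.355| = 3.525
z = margin / u = 3.525 / 0.88410853
z = 3.9871

3.9871


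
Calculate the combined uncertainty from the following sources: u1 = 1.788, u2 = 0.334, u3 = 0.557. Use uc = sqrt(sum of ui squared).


uc = sqrt(1.788^2 + 0.334^2 + 0.557^2)
uc = sqrt(3.618749)
uc = 1.9023

1.9023


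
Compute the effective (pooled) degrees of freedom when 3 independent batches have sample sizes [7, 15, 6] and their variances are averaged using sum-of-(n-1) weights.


nu = sum_i (n_i - 1)
nu = ((7 - 1) + (15 - 1) + (6 - 1))
nu = 6 + 14 + 5
nu = 25

25


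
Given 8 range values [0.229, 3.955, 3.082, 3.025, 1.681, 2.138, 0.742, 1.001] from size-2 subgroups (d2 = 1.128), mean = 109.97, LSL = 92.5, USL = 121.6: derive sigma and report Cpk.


R_bar = (0.229 + 3.955 + 3.082 + 3.025 + 1.681 + 2.138 + 0.742 + 1.001) / 8 = 1.981625
sigma = R_bar / d2 = 1.981625 / 1.128 = 1.7567598
Cp = (USL - LSL)/(6*sigma) = (121.6 - 92.5)/(6*1.7567598) = 2.7608
Cpu = (121.6 - 109.97)/(3*1.7567598) = 2.2067
Cpl = (109.97 - 92.5)/(3*1.7567598) = 3.3148
Cpk = min(Cpu, Cpl) = 2.2067

2.2067


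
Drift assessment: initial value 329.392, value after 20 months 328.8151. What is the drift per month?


rate = (v2 - v1) / months
= (328.8151 - 329.392) / 20
= -0.5769 / 20
= -0.0288

-0.0288


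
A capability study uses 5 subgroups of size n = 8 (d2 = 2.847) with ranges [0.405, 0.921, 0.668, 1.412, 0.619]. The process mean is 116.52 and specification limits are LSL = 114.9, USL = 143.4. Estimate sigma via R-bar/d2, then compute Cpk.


R_bar = (0.405 + 0.921 + 0.668 + 1.412 + 0.619) / 5 = 0.805
sigma = R_bar / d2 = 0.805 / 2.847 = 0.28275378
Cp = (USL - LSL)/(6*sigma) = (143.4 - 114.9)/(6*0.28275378) = 16.7991
Cpu = (143.4 - 116.52)/(3*0.28275378) = 31.6883
Cpl = (116.52 - 114.9)/(3*0.28275378) = 1.9098
Cpk = min(Cpu, Cpl) = 1.9098

1.9098


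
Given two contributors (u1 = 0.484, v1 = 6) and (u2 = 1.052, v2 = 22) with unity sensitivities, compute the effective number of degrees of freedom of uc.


uc = sqrt(u1^2 + u2^2) = sqrt(0.484^2 + 1.052^2) = 1.1579983
v_eff = uc^4 / (u1^4/v1 + u2^4/v2)
= 1.1579983^4 / (0.484^4/6 + 1.052^4/22)
= 1.7981739 / 0.064818422
v_eff = 27.7417

27.7417


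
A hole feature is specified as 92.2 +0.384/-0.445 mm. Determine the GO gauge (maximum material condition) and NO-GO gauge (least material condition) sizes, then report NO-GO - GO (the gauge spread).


GO = nominal - lower_tol (smallest hole = maximum material condition)
GO = 92.2 - 0.445 = 91.755
NO-GO = nominal + upper_tol (largest hole = least material condition)
NO-GO = 92.2 + 0.384 = 92.584
spread = NO-GO - GO = 92.584 - 91.755 = 0.8290

0.8290


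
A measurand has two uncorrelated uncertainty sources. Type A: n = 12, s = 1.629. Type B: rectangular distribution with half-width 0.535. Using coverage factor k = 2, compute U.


u_A = s / sqrt(n) = 1.629 / sqrt(12) = 0.47025179
u_B = half_width / sqrt(3) = 0.535 / sqrt(3) = 0.30888239
uc = sqrt(u_A^2 + u_B^2) = sqrt(0.47025179^2 + 0.30888239^2) = 0.56262339
U = k * uc = 2 * 0.56262339
U = 1.1252

1.1252


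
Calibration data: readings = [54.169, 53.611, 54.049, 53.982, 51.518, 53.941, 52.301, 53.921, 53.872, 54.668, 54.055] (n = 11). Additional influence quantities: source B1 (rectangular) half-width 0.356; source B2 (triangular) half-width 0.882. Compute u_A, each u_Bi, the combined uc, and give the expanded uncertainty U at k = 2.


mean = (54.169 + 53.611 + 54.049 + 53.982 + 51.518 + 53.941 + 52.301 + 53.921 + 53.872 + 54.668 + 54.055) / 11 = 53.64427273
s = sqrt(sum((x - mean)^2)/(n-1)) = 0.9117525
u_A = s / sqrt(n) = 0.9117525 / sqrt(11) = 0.27490372
u_B1 = 0.356 / sqrt(3) = 0.2055367
u_B2 = 0.882 / sqrt(6) = 0.36007499
uc = sqrt(0.27490372^2 + 0.2055367^2 + 0.36007499^2) = 0.49746496
U = k * uc = 2 * 0.49746496
U = 0.9949

0.9949


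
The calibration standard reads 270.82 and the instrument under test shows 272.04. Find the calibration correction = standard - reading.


Correction = standard - reading
= 270.82 - 272.04
= -1.2200

-1.2200


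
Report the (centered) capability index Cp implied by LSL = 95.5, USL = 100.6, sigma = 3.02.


Cp = (USL - LSL) / (6 * sigma)
= (100.6 - 95.5) / (6 * 3.02)
= 5.1000 / 18.1200
= 0.2815

0.2815


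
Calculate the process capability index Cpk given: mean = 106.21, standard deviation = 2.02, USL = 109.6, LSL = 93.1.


Cpu = (USL - mean) / (3*sigma) = (109.6 - 106.21) / (3*2.02) = 0.5594
Cpl = (mean - LSL) / (3*sigma) = (106.21 - 93.1) / (3*2.02) = 2.1634
Cpk = min(Cpu, Cpl) = 0.5594

0.5594


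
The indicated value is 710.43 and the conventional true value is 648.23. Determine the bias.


Systematic error = measured - true
= 710.43 - 648.23
= 62.2000

62.2000


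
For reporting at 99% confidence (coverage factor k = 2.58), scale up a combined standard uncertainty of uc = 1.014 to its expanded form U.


U = k * uc
U = 2.58 * 1.014
U = 2.6161

2.6161


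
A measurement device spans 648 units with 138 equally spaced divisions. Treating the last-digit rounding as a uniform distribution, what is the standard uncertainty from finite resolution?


resolution = range / divisions
resolution = 648 / 138 = 4.6956522
u_res = resolution / (2*sqrt(3))
u_res = 4.6956522 / 3.4641016
u_res = 1.3555

1.3555


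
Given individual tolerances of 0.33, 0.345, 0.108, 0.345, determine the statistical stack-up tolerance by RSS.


RSS = sqrt(0.33^2 + 0.345^2 + 0.108^2 + 0.345^2)
= sqrt(0.358614)
= 0.5988

0.5988


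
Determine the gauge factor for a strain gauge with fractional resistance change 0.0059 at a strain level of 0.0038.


GF = (dR/R) / epsilon
= 0.0059 / 0.0038
= 1.5526

1.5526


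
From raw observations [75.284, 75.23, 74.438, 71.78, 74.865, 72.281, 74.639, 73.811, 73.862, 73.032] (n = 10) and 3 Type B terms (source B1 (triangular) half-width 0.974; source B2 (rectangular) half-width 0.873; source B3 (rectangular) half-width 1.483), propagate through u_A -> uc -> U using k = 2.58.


mean = (75.284 + 75.23 + 74.438 + 71.78 + 74.865 + 72.281 + 74.639 + 73.811 + 73.862 + 73.032) / 10 = 73.9222
s = sqrt(sum((x - mean)^2)/(n-1)) = 1.2167611
u_A = s / sqrt(n) = 1.2167611 / sqrt(10) = 0.38477364
u_B1 = 0.974 / sqrt(6) = 0.39763383
u_B2 = 0.873 / sqrt(3) = 0.50402679
u_B3 = 1.483 / sqrt(3) = 0.85621045
uc = sqrt(0.38477364^2 + 0.39763383^2 + 0.50402679^2 + 0.85621045^2) = 1.1372347
U = k * uc = 2.58 * 1.1372347
U = 2.9341

2.9341


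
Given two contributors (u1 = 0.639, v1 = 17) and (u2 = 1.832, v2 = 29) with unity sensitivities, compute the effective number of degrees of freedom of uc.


uc = sqrt(u1^2 + u2^2) = sqrt(0.639^2 + 1.832^2) = 1.9402435
v_eff = uc^4 / (u1^4/v1 + u2^4/v2)
= 1.9402435^4 / (0.639^4/17 + 1.832^4/29)
= 14.171798 / 0.39822947
v_eff = 35.5870

35.5870


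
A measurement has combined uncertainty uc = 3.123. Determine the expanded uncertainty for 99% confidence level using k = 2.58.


U = k * uc
U = 2.58 * 3.123
U = 8.0573

8.0573


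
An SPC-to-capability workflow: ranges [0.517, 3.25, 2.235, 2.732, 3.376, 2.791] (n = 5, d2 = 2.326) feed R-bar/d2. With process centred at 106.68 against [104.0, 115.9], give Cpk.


R_bar = (0.517 + 3.25 + 2.235 + 2.732 + 3.376 + 2.791) / 6 = 2.4835
sigma = R_bar / d2 = 2.4835 / 2.326 = 1.0677128
Cp = (USL - LSL)/(6*sigma) = (115.9 - 104.0)/(6*1.0677128) = 1.8576
Cpu = (115.9 - 106.68)/(3*1.0677128) = 2.8784
Cpl = (106.68 - 104.0)/(3*1.0677128) = 0.8367
Cpk = min(Cpu, Cpl) = 0.8367

0.8367


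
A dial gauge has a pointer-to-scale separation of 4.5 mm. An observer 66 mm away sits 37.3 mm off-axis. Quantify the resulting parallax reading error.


error = h * offset / d
= 4.5 * 37.3 / 66
= 2.5432

2.5432


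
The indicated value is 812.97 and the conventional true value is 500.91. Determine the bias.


Systematic error = measured - true
= 812.97 - 500.91
= 312.0600

312.0600


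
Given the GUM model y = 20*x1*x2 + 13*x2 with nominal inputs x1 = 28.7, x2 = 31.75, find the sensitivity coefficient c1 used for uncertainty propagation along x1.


y = 20*x1*x2 + 13*x2
dy/dx1 = 20*x2
Evaluate at x2 = 31.75: c1 = 20 * 31.75
c1 = 635.0000

635.0000


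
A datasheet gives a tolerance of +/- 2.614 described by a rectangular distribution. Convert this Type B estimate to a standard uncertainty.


u_B = half_width / sqrt(3)
u_B = 2.614 / 1.7320508
u_B = 1.5092

1.5092


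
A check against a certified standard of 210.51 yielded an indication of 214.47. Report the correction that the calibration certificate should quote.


Correction = standard - reading
= 210.51 - 214.47
= -3.9600

-3.9600


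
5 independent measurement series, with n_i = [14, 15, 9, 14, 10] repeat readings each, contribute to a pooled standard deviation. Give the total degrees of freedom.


nu = sum_i (n_i - 1)
nu = ((14 - 1) + (15 - 1) + (9 - 1) + (14 - 1) + (10 - 1))
nu = 13 + 14 + 8 + 13 + 9
nu = 57

57


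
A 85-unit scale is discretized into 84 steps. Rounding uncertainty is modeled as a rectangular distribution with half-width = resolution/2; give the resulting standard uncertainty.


resolution = range / divisions
resolution = 85 / 84 = 1.0119048
u_res = resolution / (2*sqrt(3))
u_res = 1.0119048 / 3.4641016
u_res = 0.2921

0.2921


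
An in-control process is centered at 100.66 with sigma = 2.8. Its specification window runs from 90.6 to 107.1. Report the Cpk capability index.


Cpu = (USL - mean) / (3*sigma) = (107.1 - 100.66) / (3*2.8) = 0.7667
Cpl = (mean - LSL) / (3*sigma) = (100.66 - 90.6) / (3*2.8) = 1.1976
Cpk = min(Cpu, Cpl) = 0.7667

0.7667


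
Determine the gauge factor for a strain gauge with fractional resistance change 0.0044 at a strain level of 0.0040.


GF = (dR/R) / epsilon
= 0.0044 / 0.0040
= 1.1000

1.1000


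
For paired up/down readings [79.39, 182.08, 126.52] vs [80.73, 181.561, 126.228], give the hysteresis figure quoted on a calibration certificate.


|79.39 - 80.73| = 1.3400
|182.08 - 181.561| = 0.5190
|126.52 - 126.228| = 0.2920
hysteresis = max(diffs) = 1.3400

1.3400


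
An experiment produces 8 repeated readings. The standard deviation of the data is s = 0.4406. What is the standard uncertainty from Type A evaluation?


u_A = s / sqrt(n)
u_A = 0.4406 / sqrt(8)
u_A = 0.4406 / 2.8284271
u_A = 0.1558

0.1558


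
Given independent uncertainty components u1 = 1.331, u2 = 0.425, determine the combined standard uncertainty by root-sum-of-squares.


uc = sqrt(1.331^2 + 0.425^2)
uc = sqrt(1.952186)
uc = 1.3972

1.3972


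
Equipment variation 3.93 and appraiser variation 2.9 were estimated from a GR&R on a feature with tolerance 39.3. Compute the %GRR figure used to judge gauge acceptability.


GRR = sqrt(EV^2 + AV^2) = sqrt(3.93^2 + 2.9^2) = 4.8841478
%GRR = GRR / tol * 100 = 4.8841478 / 39.3 * 100
%GRR = 12.4279

12.4279


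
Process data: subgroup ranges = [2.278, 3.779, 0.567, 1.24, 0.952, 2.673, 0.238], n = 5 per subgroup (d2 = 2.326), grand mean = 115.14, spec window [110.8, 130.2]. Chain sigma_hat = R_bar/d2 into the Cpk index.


R_bar = (2.278 + 3.779 + 0.567 + 1.24 + 0.952 + 2.673 + 0.238) / 7 = 1.6752857
sigma = R_bar / d2 = 1.6752857 / 2.326 = 0.72024321
Cp = (USL - LSL)/(6*sigma) = (130.2 - 110.8)/(6*0.72024321) = 4.4892
Cpu = (130.2 - 115.14)/(3*0.72024321) = 6.9699
Cpl = (115.14 - 110.8)/(3*0.72024321) = 2.0086
Cpk = min(Cpu, Cpl) = 2.0086

2.0086


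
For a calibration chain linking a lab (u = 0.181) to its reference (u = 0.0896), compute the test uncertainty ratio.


TUR = u_lab / u_ref
= 0.181 / 0.0896
= 2.0201

2.0201


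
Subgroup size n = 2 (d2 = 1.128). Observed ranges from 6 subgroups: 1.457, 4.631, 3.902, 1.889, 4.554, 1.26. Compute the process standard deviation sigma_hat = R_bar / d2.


R_bar = (1.457 + 4.631 + 3.902 + 1.889 + 4.554 + 1.26) / 6
R_bar = 17.693 / 6 = 2.9488333
sigma_hat = R_bar / d2 = 2.9488333 / 1.128 = 2.6142

2.6142


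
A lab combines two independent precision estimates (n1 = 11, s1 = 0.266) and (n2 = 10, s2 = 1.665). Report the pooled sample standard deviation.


s_p = sqrt(((n1-1)*s1^2 + (n2-1)*s2^2) / (n1+n2-2))
numerator = (11-1)*0.266^2 + (10-1)*1.665^2 = 0.70756 + 24.950025 = 25.657585
denominator = 11 + 10 - 2 = 19
s_p^2 = 25.657585 / 19 = 1.3503992
s_p = sqrt(1.3503992) = 1.1621

1.1621


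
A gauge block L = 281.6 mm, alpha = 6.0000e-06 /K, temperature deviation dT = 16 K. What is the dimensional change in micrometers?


dL = L * alpha * dT
= 281.6 * 6.0000e-06 * 16
= 0.0270336 mm
dL_um = 0.0270336 * 1000 = 27.0336 um

27.0336


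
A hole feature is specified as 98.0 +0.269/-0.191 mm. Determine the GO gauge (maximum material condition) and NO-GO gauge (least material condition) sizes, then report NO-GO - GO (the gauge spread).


GO = nominal - lower_tol (smallest hole = maximum material condition)
GO = 98.0 - 0.191 = 97.809
NO-GO = nominal + upper_tol (largest hole = least material condition)
NO-GO = 98.0 + 0.269 = 98.269
spread = NO-GO - GO = 98.269 - 97.809 = 0.4600

0.4600


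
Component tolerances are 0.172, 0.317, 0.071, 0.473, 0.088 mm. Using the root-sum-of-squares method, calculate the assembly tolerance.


RSS = sqrt(0.172^2 + 0.317^2 + 0.071^2 + 0.473^2 + 0.088^2)
= sqrt(0.366587)
= 0.6055

0.6055


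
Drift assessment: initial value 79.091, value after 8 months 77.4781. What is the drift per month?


rate = (v2 - v1) / months
= (77.4781 - 79.091) / 8
= -1.6129 / 8
= -0.2016

-0.2016


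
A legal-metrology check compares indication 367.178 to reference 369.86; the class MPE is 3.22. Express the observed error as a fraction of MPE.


e = indication - reference = 367.178 - 369.86 = -2.6820
|e| = 2.6820
ratio = |e| / MPE = 2.6820 / 3.22
ratio = 0.8329

0.8329


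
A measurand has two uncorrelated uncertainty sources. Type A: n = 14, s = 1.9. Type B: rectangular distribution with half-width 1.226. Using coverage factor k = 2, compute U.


u_A = s / sqrt(n) = 1.9 / sqrt(14) = 0.50779636
u_B = half_width / sqrt(3) = 1.226 / sqrt(3) = 0.70783143
uc = sqrt(u_A^2 + u_B^2) = sqrt(0.50779636^2 + 0.70783143^2) = 0.87113861
U = k * uc = 2 * 0.87113861
U = 1.7423

1.7423


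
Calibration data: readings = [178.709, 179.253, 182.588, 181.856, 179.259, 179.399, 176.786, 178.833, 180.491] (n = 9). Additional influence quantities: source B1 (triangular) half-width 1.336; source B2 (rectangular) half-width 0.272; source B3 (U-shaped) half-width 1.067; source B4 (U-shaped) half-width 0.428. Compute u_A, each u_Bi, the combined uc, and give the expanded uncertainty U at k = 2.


mean = (178.709 + 179.253 + 182.588 + 181.856 + 179.259 + 179.399 + 176.786 + 178.833 + 180.491) / 9 = 179.686
s = sqrt(sum((x - mean)^2)/(n-1)) = 1.7436619
u_A = s / sqrt(n) = 1.7436619 / sqrt(9) = 0.58122063
u_B1 = 1.336 / sqrt(6) = 0.54541972
u_B2 = 0.272 / sqrt(3) = 0.15703927
u_B3 = 1.067 / sqrt(2) = 0.75448294
u_B4 = 0.428 / sqrt(2) = 0.3026417
uc = sqrt(0.58122063^2 + 0.54541972^2 + 0.15703927^2 + 0.75448294^2 + 0.3026417^2) = 1.1492597
U = k * uc = 2 * 1.1492597
U = 2.2985

2.2985


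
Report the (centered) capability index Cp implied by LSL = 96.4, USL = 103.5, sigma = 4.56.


Cp = (USL - LSL) / (6 * sigma)
= (103.5 - 96.4) / (6 * 4.56)
= 7.1000 / 27.3600
= 0.2595

0.2595


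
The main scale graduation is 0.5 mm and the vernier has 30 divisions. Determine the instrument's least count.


LC = MSD / n_div
= 0.5 / 30
= 0.0167

0.0167


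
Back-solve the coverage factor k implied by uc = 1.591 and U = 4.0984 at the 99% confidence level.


k = U / uc
k = 4.0984 / 1.591
k = 2.576

2.576


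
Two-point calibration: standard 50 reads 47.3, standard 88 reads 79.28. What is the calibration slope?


slope = (y2 - y1) / (x2 - x1)
= (79.28 - 47.3) / (88 - 50)
= 31.9800 / 38
= 0.8416

0.8416


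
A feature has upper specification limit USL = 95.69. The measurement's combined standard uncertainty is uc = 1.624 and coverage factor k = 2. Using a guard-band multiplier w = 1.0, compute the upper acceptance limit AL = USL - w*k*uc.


U = k * uc = 2 * 1.624 = 3.248
guard band g = w * U = 1.0 * 3.248 = 3.248
AL = USL - g = 95.69 - 3.248
AL = 92.4420

92.4420


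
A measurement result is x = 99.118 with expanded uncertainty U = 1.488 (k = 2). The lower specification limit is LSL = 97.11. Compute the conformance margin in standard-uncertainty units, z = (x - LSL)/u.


u = U / k = 1.488 / 2 = 0.744
margin = |LSL - x| = |97.11 - 99.118| = 2.008
z = margin / u = 2.008 / 0.744
z = 2.6989

2.6989


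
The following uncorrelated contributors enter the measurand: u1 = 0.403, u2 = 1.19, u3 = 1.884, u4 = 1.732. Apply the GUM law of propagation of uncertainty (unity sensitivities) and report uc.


uc = sqrt(0.403^2 + 1.19^2 + 1.884^2 + 1.732^2)
uc = sqrt(8.127789)
uc = 2.8509

2.8509


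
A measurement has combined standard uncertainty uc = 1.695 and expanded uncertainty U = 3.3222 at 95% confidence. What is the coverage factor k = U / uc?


k = U / uc
k = 3.3222 / 1.695
k = 1.96

1.96


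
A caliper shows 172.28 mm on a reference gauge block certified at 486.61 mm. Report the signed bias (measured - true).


Systematic error = measured - true
= 172.28 - 486.61
= -314.3300

-314.3300


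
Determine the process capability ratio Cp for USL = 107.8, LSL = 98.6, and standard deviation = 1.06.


Cp = (USL - LSL) / (6 * sigma)
= (107.8 - 98.6) / (6 * 1.06)
= 9.2000 / 6.3600
= 1.4465

1.4465


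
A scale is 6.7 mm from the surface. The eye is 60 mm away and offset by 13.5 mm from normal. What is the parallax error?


error = h * offset / d
= 6.7 * 13.5 / 60
= 1.5075

1.5075


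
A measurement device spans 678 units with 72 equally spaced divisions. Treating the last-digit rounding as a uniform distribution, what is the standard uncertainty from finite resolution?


resolution = range / divisions
resolution = 678 / 72 = 9.4166667
u_res = resolution / (2*sqrt(3))
u_res = 9.4166667 / 3.4641016
u_res = 2.7184

2.7184


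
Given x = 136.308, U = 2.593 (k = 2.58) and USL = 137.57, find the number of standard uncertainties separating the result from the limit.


u = U / k = 2.593 / 2.58 = 1.0050388
margin = |USL - x| = |137.57 - 136.308| = 1.262
z = margin / u = 1.262 / 1.0050388
z = 1.2557

1.2557


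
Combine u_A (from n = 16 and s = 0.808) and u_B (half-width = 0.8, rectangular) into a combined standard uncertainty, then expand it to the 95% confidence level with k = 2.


u_A = s / sqrt(n) = 0.808 / sqrt(16) = 0.202
u_B = half_width / sqrt(3) = 0.8 / sqrt(3) = 0.46188022
uc = sqrt(u_A^2 + u_B^2) = sqrt(0.202^2 + 0.46188022^2) = 0.50412036
U = k * uc = 2 * 0.50412036
U = 1.0082

1.0082


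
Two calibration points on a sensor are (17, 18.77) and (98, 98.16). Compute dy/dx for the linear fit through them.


slope = (y2 - y1) / (x2 - x1)
= (98.16 - 18.77) / (98 - 17)
= 79.3900 / 81
= 0.9801

0.9801


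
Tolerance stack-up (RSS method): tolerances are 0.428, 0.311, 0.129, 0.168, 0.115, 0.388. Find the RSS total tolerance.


RSS = sqrt(0.428^2 + 0.311^2 + 0.129^2 + 0.168^2 + 0.115^2 + 0.388^2)
= sqrt(0.488539)
= 0.6990

0.6990


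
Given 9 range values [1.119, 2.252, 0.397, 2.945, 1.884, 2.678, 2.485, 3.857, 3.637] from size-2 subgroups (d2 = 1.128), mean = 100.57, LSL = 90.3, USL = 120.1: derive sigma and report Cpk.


R_bar = (1.119 + 2.252 + 0.397 + 2.945 + 1.884 + 2.678 + 2.485 + 3.857 + 3.637) / 9 = 2.3615556
sigma = R_bar / d2 = 2.3615556 / 1.128 = 2.0935777
Cp = (USL - LSL)/(6*sigma) = (120.1 - 90.3)/(6*2.0935777) = 2.3723
Cpu = (120.1 - 100.57)/(3*2.0935777) = 3.1095
Cpl = (100.57 - 90.3)/(3*2.0935777) = 1.6352
Cpk = min(Cpu, Cpl) = 1.6352

1.6352


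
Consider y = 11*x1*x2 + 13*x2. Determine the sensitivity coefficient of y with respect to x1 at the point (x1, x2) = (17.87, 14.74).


y = 11*x1*x2 + 13*x2
dy/dx1 = 11*x2
Evaluate at x2 = 14.74: c1 = 11 * 14.74
c1 = 162.1400

162.1400


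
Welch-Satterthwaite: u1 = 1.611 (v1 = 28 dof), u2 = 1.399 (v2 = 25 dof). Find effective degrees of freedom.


uc = sqrt(u1^2 + u2^2) = sqrt(1.611^2 + 1.399^2) = 2.133664
v_eff = uc^4 / (u1^4/v1 + u2^4/v2)
= 2.133664^4 / (1.611^4/28 + 1.399^4/25)
= 20.725457 / 0.39378583
v_eff = 52.6313

52.6313


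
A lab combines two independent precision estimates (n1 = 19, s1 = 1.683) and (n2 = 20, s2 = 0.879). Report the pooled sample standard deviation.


s_p = sqrt(((n1-1)*s1^2 + (n2-1)*s2^2) / (n1+n2-2))
numerator = (19-1)*1.683^2 + (20-1)*0.879^2 = 50.984802 + 14.680179 = 65.664981
denominator = 19 + 20 - 2 = 37
s_p^2 = 65.664981 / 37 = 1.7747292
s_p = sqrt(1.7747292) = 1.3322

1.3322


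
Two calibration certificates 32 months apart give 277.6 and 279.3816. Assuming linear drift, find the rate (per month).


rate = (v2 - v1) / months
= (279.3816 - 277.6) / 32
= 1.7816 / 32
= 0.0557

0.0557


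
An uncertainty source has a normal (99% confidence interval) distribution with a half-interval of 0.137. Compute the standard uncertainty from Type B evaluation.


u_B = half_width / 2.576
u_B = 0.137 / 2.576
u_B = 0.0532

0.0532


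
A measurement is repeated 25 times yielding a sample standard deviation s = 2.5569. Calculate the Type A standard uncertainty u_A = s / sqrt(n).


u_A = s / sqrt(n)
u_A = 2.5569 / sqrt(25)
u_A = 2.5569 / 5
u_A = 0.5114

0.5114


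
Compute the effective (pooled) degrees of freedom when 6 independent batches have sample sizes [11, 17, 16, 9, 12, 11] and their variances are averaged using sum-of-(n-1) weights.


nu = sum_i (n_i - 1)
nu = ((11 - 1) + (17 - 1) + (16 - 1) + (9 - 1) + (12 - 1) + (11 - 1))
nu = 10 + 16 + 15 + 8 + 11 + 10
nu = 70

70


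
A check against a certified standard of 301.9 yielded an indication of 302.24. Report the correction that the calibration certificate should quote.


Correction = standard - reading
= 301.9 - 302.24
= -0.3400

-0.3400


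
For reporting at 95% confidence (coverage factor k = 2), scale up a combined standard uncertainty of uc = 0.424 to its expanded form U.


U = k * uc
U = 2 * 0.424
U = 0.8480

0.8480


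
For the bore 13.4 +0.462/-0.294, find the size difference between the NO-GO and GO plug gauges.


GO = nominal - lower_tol (smallest hole = maximum material condition)
GO = 13.4 - 0.294 = 13.106
NO-GO = nominal + upper_tol (largest hole = least material condition)
NO-GO = 13.4 + 0.462 = 13.862
spread = NO-GO - GO = 13.862 - 13.106 = 0.7560

0.7560


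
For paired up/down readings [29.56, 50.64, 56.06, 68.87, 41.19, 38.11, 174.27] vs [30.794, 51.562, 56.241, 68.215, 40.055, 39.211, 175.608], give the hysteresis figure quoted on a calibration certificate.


|29.56 - 30.794| = 1.2340
|50.64 - 51.562| = 0.9220
|56.06 - 56.241| = 0.1810
|68.87 - 68.215| = 0.6550
|41.19 - 40.055| = 1.1350
|38.11 - 39.211| = 1.1010
|174.27 - 175.608| = 1.3380
hysteresis = max(diffs) = 1.3380

1.3380


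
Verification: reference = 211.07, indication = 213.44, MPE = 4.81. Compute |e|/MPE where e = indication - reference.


e = indication - reference = 213.44 - 211.07 = 2.3700
|e| = 2.3700
ratio = |e| / MPE = 2.3700 / 4.81
ratio = 0.4927

0.4927


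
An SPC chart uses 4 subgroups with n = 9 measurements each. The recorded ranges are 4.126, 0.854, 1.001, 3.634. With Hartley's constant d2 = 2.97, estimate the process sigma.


R_bar = (4.126 + 0.854 + 1.001 + 3.634) / 4
R_bar = 9.615 / 4 = 2.40375
sigma_hat = R_bar / d2 = 2.40375 / 2.97 = 0.8093

0.8093


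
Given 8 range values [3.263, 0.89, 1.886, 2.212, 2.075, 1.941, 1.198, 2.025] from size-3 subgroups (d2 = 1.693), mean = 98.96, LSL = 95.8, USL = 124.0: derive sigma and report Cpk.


R_bar = (3.263 + 0.89 + 1.886 + 2.212 + 2.075 + 1.941 + 1.198 + 2.025) / 8 = 1.93625
sigma = R_bar / d2 = 1.93625 / 1.693 = 1.1436799
Cp = (USL - LSL)/(6*sigma) = (124.0 - 95.8)/(6*1.1436799) = 4.1095
Cpu = (124.0 - 98.96)/(3*1.1436799) = 7.2981
Cpl = (98.96 - 95.8)/(3*1.1436799) = 0.9210
Cpk = min(Cpu, Cpl) = 0.9210

0.9210


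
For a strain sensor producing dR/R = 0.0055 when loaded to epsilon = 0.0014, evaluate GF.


GF = (dR/R) / epsilon
= 0.0055 / 0.0014
= 3.9286

3.9286


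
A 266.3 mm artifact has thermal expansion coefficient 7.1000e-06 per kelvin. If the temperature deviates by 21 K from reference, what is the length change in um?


dL = L * alpha * dT
= 266.3 * 7.1000e-06 * 21
= 0.0397053 mm
dL_um = 0.0397053 * 1000 = 39.7053 um

39.7053


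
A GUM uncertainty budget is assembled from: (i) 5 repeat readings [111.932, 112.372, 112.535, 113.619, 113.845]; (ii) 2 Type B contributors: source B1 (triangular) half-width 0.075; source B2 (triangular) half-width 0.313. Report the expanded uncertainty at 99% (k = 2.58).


mean = (111.932 + 112.372 + 112.535 + 113.619 + 113.845) / 5 = 112.8606
s = sqrt(sum((x - mean)^2)/(n-1)) = 0.82934571
u_A = s / sqrt(n) = 0.82934571 / sqrt(5) = 0.37089468
u_B1 = 0.075 / sqrt(6) = 0.030618622
u_B2 = 0.313 / sqrt(6) = 0.12778171
uc = sqrt(0.37089468^2 + 0.030618622^2 + 0.12778171^2) = 0.39348257
U = k * uc = 2.58 * 0.39348257
U = 1.0152

1.0152


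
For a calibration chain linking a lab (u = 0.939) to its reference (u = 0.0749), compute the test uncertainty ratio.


TUR = u_lab / u_ref
= 0.939 / 0.0749
= 12.5367

12.5367


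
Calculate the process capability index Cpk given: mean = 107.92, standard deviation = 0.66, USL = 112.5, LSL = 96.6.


Cpu = (USL - mean) / (3*sigma) = (112.5 - 107.92) / (3*0.66) = 2.3131
Cpl = (mean - LSL) / (3*sigma) = (107.92 - 96.6) / (3*0.66) = 5.7172
Cpk = min(Cpu, Cpl) = 2.3131

2.3131


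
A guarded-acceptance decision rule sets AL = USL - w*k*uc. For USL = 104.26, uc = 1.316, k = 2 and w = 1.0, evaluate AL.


U = k * uc = 2 * 1.316 = 2.632
guard band g = w * U = 1.0 * 2.632 = 2.632
AL = USL - g = 104.26 - 2.632
AL = 101.6280

101.6280


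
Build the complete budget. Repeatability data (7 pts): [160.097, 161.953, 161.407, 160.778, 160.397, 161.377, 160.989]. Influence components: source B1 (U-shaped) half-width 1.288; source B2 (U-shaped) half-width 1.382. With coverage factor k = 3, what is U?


mean = (160.097 + 161.953 + 161.407 + 160.778 + 160.397 + 161.377 + 160.989) / 7 = 160.9997143
s = sqrt(sum((x - mean)^2)/(n-1)) = 0.63828017
u_A = s / sqrt(n) = 0.63828017 / sqrt(7) = 0.24124723
u_B1 = 1.288 / sqrt(2) = 0.91075353
u_B2 = 1.382 / sqrt(2) = 0.97722157
uc = sqrt(0.24124723^2 + 0.91075353^2 + 0.97722157^2) = 1.3574366
U = k * uc = 3 * 1.3574366
U = 4.0723

4.0723


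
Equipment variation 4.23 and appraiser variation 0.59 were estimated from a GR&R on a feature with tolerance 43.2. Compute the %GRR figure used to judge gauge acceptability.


GRR = sqrt(EV^2 + AV^2) = sqrt(4.23^2 + 0.59^2) = 4.2709484
%GRR = GRR / tol * 100 = 4.2709484 / 43.2 * 100
%GRR = 9.8865

9.8865


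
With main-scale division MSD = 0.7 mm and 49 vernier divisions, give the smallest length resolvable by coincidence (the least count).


LC = MSD / n_div
= 0.7 / 49
= 0.0143

0.0143


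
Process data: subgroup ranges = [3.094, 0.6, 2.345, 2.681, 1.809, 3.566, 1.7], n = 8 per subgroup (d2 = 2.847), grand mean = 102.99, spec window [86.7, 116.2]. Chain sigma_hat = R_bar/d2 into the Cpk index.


R_bar = (3.094 + 0.6 + 2.345 + 2.681 + 1.809 + 3.566 + 1.7) / 7 = 2.2564286
sigma = R_bar / d2 = 2.2564286 / 2.847 = 0.79256361
Cp = (USL - LSL)/(6*sigma) = (116.2 - 86.7)/(6*0.79256361) = 6.2035
Cpu = (116.2 - 102.99)/(3*0.79256361) = 5.5558
Cpl = (102.99 - 86.7)/(3*0.79256361) = 6.8512
Cpk = min(Cpu, Cpl) = 5.5558

5.5558


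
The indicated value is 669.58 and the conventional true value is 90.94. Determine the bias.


Systematic error = measured - true
= 669.58 - 90.94
= 578.6400

578.6400


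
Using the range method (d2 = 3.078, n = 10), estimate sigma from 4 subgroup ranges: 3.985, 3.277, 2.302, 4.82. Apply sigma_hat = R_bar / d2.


R_bar = (3.985 + 3.277 + 2.302 + 4.82) / 4
R_bar = 14.384 / 4 = 3.596
sigma_hat = R_bar / d2 = 3.596 / 3.078 = 1.1683

1.1683


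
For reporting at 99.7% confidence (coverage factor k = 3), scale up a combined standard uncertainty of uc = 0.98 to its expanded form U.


U = k * uc
U = 3 * 0.98
U = 2.9400

2.9400


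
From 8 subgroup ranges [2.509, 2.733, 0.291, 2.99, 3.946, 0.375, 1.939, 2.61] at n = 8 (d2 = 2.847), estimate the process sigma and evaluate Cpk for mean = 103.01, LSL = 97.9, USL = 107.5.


R_bar = (2.509 + 2.733 + 0.291 + 2.99 + 3.946 + 0.375 + 1.939 + 2.61) / 8 = 2.174125
sigma = R_bar / d2 = 2.174125 / 2.847 = 0.76365472
Cp = (USL - LSL)/(6*sigma) = (107.5 - 97.9)/(6*0.76365472) = 2.0952
Cpu = (107.5 - 103.01)/(3*0.76365472) = 1.9599
Cpl = (103.01 - 97.9)/(3*0.76365472) = 2.2305
Cpk = min(Cpu, Cpl) = 1.9599

1.9599


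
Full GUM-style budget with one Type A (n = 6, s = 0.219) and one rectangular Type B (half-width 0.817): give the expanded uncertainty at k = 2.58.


u_A = s / sqrt(n) = 0.219 / sqrt(6) = 0.089406376
u_B = half_width / sqrt(3) = 0.817 / sqrt(3) = 0.47169517
uc = sqrt(u_A^2 + u_B^2) = sqrt(0.089406376^2 + 0.47169517^2) = 0.48009357
U = k * uc = 2.58 * 0.48009357
U = 1.2386

1.2386


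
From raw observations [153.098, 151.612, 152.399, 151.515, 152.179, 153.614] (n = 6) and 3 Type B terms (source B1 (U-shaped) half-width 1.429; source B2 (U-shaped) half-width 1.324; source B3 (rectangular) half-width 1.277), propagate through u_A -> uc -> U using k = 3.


mean = (153.098 + 151.612 + 152.399 + 151.515 + 152.179 + 153.614) / 6 = 152.4028333
s = sqrt(sum((x - mean)^2)/(n-1)) = 0.82631263
u_A = s / sqrt(n) = 0.82631263 / sqrt(6) = 0.33734072
u_B1 = 1.429 / sqrt(2) = 1.0104556
u_B2 = 1.324 / sqrt(2) = 0.93620938
u_B3 = 1.277 / sqrt(3) = 0.73727629
uc = sqrt(0.33734072^2 + 1.0104556^2 + 0.93620938^2 + 0.73727629^2) = 1.5984003
U = k * uc = 3 * 1.5984003
U = 4.7952

4.7952


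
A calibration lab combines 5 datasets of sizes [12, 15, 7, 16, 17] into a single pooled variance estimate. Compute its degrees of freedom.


nu = sum_i (n_i - 1)
nu = ((12 - 1) + (15 - 1) + (7 - 1) + (16 - 1) + (17 - 1))
nu = 11 + 14 + 6 + 15 + 16
nu = 62

62


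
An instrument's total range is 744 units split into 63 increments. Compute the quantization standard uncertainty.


resolution = range / divisions
resolution = 744 / 63 = 11.809524
u_res = resolution / (2*sqrt(3))
u_res = 11.809524 / 3.4641016
u_res = 3.4091

3.4091


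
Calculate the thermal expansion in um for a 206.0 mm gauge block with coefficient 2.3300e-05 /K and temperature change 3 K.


dL = L * alpha * dT
= 206.0 * 2.3300e-05 * 3
= 0.0143994 mm
dL_um = 0.0143994 * 1000 = 14.3994 um

14.3994


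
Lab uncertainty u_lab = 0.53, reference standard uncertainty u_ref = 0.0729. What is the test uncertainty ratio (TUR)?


TUR = u_lab / u_ref
= 0.53 / 0.0729
= 7.2702

7.2702


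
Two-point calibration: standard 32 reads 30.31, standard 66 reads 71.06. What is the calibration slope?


slope = (y2 - y1) / (x2 - x1)
= (71.06 - 30.31) / (66 - 32)
= 40.7500 / 34
= 1.1985

1.1985


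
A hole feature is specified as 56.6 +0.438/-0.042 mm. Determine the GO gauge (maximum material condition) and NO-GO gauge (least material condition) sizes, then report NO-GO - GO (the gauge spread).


GO = nominal - lower_tol (smallest hole = maximum material condition)
GO = 56.6 - 0.042 = 56.558
NO-GO = nominal + upper_tol (largest hole = least material condition)
NO-GO = 56.6 + 0.438 = 57.038
spread = NO-GO - GO = 57.038 - 56.558 = 0.4800

0.4800


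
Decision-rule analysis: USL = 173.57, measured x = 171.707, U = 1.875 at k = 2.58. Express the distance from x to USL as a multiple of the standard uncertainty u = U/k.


u = U / k = 1.875 / 2.58 = 0.72674419
margin = |USL - x| = |173.57 - 171.707| = 1.863
z = margin / u = 1.863 / 0.72674419
z = 2.5635

2.5635


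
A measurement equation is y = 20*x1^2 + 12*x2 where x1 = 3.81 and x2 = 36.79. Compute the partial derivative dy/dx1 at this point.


y = 20*x1^2 + 12*x2
dy/dx1 = 2*20*x1
Evaluate at x1 = 3.81: c1 = 40 * 3.81
c1 = 152.4000

152.4000


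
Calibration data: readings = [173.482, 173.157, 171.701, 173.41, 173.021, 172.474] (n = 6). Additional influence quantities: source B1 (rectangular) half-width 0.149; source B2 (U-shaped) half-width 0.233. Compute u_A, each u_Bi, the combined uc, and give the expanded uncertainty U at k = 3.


mean = (173.482 + 173.157 + 171.701 + 173.41 + 173.021 + 172.474) / 6 = 172.8741667
s = sqrt(sum((x - mean)^2)/(n-1)) = 0.6774344
u_A = s / sqrt(n) = 0.6774344 / sqrt(6) = 0.27656144
u_B1 = 0.149 / sqrt(3) = 0.08602519
u_B2 = 0.233 / sqrt(2) = 0.16475588
uc = sqrt(0.27656144^2 + 0.08602519^2 + 0.16475588^2) = 0.33321324
U = k * uc = 3 * 0.33321324
U = 0.9996

0.9996


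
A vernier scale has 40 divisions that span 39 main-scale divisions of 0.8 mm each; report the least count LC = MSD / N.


LC = MSD / n_div
= 0.8 / 40
= 0.0200

0.0200


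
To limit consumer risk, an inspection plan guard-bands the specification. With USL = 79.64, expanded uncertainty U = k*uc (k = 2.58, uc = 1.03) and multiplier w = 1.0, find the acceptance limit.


U = k * uc = 2.58 * 1.03 = 2.6574
guard band g = w * U = 1.0 * 2.6574 = 2.6574
AL = USL - g = 79.64 - 2.6574
AL = 76.9826

76.9826


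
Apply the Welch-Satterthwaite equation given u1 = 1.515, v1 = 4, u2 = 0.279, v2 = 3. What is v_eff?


uc = sqrt(u1^2 + u2^2) = sqrt(1.515^2 + 0.279^2) = 1.5404759
v_eff = uc^4 / (u1^4/v1 + u2^4/v2)
= 1.5404759^4 / (1.515^4/4 + 0.279^4/3)
= 5.6314422 / 1.3190342
v_eff = 4.2694

4.2694


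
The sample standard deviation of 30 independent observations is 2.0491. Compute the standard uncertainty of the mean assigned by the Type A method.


u_A = s / sqrt(n)
u_A = 2.0491 / sqrt(30)
u_A = 2.0491 / 5.4772256
u_A = 0.3741

0.3741


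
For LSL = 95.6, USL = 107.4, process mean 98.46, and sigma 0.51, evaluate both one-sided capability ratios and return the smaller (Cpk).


Cpu = (USL - mean) / (3*sigma) = (107.4 - 98.46) / (3*0.51) = 5.8431
Cpl = (mean - LSL) / (3*sigma) = (98.46 - 95.6) / (3*0.51) = 1.8693
Cpk = min(Cpu, Cpl) = 1.8693

1.8693


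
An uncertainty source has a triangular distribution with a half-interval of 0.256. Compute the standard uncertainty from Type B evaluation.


u_B = half_width / sqrt(6)
u_B = 0.256 / 2.4494897
u_B = 0.1045

0.1045


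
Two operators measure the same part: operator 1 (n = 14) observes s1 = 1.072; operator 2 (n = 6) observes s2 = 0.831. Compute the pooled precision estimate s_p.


s_p = sqrt(((n1-1)*s1^2 + (n2-1)*s2^2) / (n1+n2-2))
numerator = (14-1)*1.072^2 + (6-1)*0.831^2 = 14.939392 + 3.452805 = 18.392197
denominator = 14 + 6 - 2 = 18
s_p^2 = 18.392197 / 18 = 1.0217887
s_p = sqrt(1.0217887) = 1.0108

1.0108


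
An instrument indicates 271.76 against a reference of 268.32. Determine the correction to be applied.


Correction = standard - reading
= 268.32 - 271.76
= -3.4400

-3.4400


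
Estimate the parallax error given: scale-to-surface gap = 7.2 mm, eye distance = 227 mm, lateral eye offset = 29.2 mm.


error = h * offset / d
= 7.2 * 29.2 / 227
= 0.9262

0.9262


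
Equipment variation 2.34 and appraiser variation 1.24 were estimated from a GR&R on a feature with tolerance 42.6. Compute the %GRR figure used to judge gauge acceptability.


GRR = sqrt(EV^2 + AV^2) = sqrt(2.34^2 + 1.24^2) = 2.6482447
%GRR = GRR / tol * 100 = 2.6482447 / 42.6 * 100
%GRR = 6.2165

6.2165


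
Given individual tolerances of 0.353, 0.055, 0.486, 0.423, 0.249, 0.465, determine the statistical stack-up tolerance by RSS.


RSS = sqrt(0.353^2 + 0.055^2 + 0.486^2 + 0.423^2 + 0.249^2 + 0.465^2)
= sqrt(0.820985)
= 0.9061

0.9061


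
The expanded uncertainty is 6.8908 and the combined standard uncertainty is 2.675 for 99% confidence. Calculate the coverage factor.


k = U / uc
k = 6.8908 / 2.675
k = 2.576

2.576


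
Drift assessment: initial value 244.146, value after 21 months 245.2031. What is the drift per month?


rate = (v2 - v1) / months
= (245.2031 - 244.146) / 21
= 1.0571 / 21
= 0.0503

0.0503


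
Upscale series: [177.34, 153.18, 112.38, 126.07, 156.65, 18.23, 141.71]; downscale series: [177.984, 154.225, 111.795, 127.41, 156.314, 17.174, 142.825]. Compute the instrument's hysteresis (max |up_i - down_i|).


|177.34 - 177.984| = 0.6440
|153.18 - 154.225| = 1.0450
|112.38 - 111.795| = 0.5850
|126.07 - 127.41| = 1.3400
|156.65 - 156.314| = 0.3360
|18.23 - 17.174| = 1.0560
|141.71 - 142.825| = 1.1150
hysteresis = max(diffs) = 1.3400

1.3400


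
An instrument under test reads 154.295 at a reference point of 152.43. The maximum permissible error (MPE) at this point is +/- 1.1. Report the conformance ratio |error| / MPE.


e = indication - reference = 154.295 - 152.43 = 1.8650
|e| = 1.8650
ratio = |e| / MPE = 1.8650 / 1.1
ratio = 1.6955

1.6955


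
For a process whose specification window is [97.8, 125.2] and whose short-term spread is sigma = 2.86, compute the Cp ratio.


Cp = (USL - LSL) / (6 * sigma)
= (125.2 - 97.8) / (6 * 2.86)
= 27.4000 / 17.1600
= 1.5967

1.5967


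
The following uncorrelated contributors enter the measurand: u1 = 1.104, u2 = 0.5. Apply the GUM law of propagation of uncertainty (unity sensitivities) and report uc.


uc = sqrt(1.104^2 + 0.5^2)
uc = sqrt(1.468816)
uc = 1.2119

1.2119


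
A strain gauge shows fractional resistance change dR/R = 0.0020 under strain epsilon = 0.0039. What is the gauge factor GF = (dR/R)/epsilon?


GF = (dR/R) / epsilon
= 0.0020 / 0.0039
= 0.5128

0.5128


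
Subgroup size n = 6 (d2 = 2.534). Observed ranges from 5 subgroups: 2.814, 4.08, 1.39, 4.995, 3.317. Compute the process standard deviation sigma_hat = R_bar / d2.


R_bar = (2.814 + 4.08 + 1.39 + 4.995 + 3.317) / 5
R_bar = 16.596 / 5 = 3.3192
sigma_hat = R_bar / d2 = 3.3192 / 2.534 = 1.3099

1.3099


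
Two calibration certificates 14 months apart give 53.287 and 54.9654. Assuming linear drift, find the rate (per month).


rate = (v2 - v1) / months
= (54.9654 - 53.287) / 14
= 1.6784 / 14
= 0.1199

0.1199


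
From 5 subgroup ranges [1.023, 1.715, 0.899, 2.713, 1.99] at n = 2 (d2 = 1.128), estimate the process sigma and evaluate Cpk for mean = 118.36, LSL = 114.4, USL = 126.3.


R_bar = (1.023 + 1.715 + 0.899 + 2.713 + 1.99) / 5 = 1.668
sigma = R_bar / d2 = 1.668 / 1.128 = 1.4787234
Cp = (USL - LSL)/(6*sigma) = (126.3 - 114.4)/(6*1.4787234) = 1.3412
Cpu = (126.3 - 118.36)/(3*1.4787234) = 1.7898
Cpl = (118.36 - 114.4)/(3*1.4787234) = 0.8927
Cpk = min(Cpu, Cpl) = 0.8927

0.8927


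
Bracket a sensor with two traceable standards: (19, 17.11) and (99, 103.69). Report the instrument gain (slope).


slope = (y2 - y1) / (x2 - x1)
= (103.69 - 17.11) / (99 - 19)
= 86.5800 / 80
= 1.0822

1.0822
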